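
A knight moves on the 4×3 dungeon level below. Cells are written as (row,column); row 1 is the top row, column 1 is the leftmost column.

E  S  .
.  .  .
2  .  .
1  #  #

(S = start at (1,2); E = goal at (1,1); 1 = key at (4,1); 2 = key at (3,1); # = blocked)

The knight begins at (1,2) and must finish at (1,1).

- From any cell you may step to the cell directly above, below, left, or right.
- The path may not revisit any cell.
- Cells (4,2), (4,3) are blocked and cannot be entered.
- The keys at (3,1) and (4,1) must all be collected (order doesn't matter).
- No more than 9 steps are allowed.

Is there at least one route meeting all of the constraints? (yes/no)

(4,1) must be visited but has only one open neighbour ((3,1)), and it is neither the start nor the goal — the route would have to enter and leave through (3,1), re-entering it.

no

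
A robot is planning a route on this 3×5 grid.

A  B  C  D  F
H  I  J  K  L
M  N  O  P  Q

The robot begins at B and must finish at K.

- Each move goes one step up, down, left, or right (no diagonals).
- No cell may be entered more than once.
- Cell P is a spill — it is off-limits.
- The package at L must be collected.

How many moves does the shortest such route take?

5

Any route passes through L somewhere between B and K. Summing Manhattan distances along the two legs (B → L → K) gives a lower bound of 4 + 1 = 5 moves.
A route of 5 moves achieves this: B → C → D → F → L → K.
Since 5 matches the lower bound, it is optimal.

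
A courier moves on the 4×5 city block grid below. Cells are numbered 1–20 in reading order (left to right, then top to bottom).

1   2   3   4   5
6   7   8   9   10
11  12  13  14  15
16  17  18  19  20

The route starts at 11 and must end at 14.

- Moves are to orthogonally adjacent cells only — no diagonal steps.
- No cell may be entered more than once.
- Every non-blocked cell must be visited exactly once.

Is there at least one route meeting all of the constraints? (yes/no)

yes

One route that works: 11 → 16 → 17 → 12 → 7 → 6 → 1 → 2 → 3 → 8 → 13 → 18 → 19 → 20 → 15 → 10 → 5 → 4 → 9 → 14.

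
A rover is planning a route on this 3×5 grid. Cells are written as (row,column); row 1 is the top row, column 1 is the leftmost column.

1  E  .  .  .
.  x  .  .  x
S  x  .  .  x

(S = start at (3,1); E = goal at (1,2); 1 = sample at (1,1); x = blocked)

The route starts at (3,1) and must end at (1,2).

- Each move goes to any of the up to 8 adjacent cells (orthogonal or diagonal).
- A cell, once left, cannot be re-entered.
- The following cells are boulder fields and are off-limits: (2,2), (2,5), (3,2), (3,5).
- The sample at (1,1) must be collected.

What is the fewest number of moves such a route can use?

3

Any route passes through (1,1) somewhere between (3,1) and (1,2). Summing Chebyshev distances along the two legs ((3,1) → (1,1) → (1,2)) gives a lower bound of 2 + 1 = 3 moves.
A route of 3 moves achieves this: (3,1) → (2,1) → (1,1) → (1,2).
Since 3 matches the lower bound, it is optimal.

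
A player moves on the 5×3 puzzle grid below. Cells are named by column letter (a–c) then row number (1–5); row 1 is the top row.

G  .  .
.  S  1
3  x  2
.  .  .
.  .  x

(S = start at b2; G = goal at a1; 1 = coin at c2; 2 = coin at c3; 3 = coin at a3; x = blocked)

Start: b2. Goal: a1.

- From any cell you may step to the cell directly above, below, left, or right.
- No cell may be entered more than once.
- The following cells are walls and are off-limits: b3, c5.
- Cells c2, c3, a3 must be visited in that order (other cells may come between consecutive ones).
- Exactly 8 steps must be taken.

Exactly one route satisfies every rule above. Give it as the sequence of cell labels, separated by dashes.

b2 - c2 - c3 - c4 - b4 - a4 - a3 - a2 - a1

The waypoints must appear in the order c2, c3, a3, with no cell reused.
Route from b2: right to c2, 2× down (reaching c4), 2× left (reaching a4), 3× up (reaching a1) — 8 moves in all.
Check: order respected (1 at step 1, 2 at step 2, 3 at step 6); 8 moves as required.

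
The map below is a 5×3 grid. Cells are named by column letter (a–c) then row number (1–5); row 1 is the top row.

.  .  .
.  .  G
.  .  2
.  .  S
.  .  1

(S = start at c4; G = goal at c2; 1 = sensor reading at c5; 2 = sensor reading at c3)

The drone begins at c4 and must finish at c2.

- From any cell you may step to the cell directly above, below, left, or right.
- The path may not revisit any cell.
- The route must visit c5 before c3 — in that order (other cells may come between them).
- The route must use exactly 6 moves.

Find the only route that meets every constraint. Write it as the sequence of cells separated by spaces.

The waypoints must appear in the order c5, c3, with no cell reused.
Route from c4: down 1 to c5, left 1 to b5, up 2 to b3, right 1 to c3, up 1 to c2 — 6 moves in all.
Check: order respected (1 at step 1, 2 at step 5); 6 moves as required.

c4 c5 b5 b4 b3 c3 c2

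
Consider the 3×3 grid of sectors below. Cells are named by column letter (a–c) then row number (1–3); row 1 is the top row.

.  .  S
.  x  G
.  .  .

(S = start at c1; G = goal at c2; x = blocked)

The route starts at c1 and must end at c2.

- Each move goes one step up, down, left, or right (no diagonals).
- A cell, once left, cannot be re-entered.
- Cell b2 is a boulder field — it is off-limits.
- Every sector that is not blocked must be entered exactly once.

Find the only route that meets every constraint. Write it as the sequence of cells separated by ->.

Need to visit all 8 open cells exactly once, starting at c1 and ending at c2.
Route from c1: left 2 to a1, down 2 to a3, right 2 to c3, up 1 to c2 — 7 moves in all.
Check: all 8 open cells covered.

c1 -> b1 -> a1 -> a2 -> a3 -> b3 -> c3 -> c2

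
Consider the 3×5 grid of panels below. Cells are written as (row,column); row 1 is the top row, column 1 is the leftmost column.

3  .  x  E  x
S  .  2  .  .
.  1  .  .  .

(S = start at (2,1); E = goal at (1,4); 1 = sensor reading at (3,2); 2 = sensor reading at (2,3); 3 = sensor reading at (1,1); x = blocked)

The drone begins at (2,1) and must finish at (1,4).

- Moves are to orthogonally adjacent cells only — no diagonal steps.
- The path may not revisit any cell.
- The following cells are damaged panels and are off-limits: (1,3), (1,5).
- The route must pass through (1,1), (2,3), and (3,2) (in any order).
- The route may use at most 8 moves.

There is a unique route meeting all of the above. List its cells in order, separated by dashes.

(2,1) - (1,1) - (1,2) - (2,2) - (3,2) - (3,3) - (2,3) - (2,4) - (1,4)

Any route must reach (1,1), (2,3), and (3,2) and still end at (1,4) within 8 moves, so the order of the required stops is forced.
Route from (2,1): up 1 to (1,1), right 1 to (1,2), down 2 to (3,2), right 1 to (3,3), up 1 to (2,3), right 1 to (2,4), up 1 to (1,4) — 8 moves in all.
Check: all required cells visited; 8 ≤ 8 moves.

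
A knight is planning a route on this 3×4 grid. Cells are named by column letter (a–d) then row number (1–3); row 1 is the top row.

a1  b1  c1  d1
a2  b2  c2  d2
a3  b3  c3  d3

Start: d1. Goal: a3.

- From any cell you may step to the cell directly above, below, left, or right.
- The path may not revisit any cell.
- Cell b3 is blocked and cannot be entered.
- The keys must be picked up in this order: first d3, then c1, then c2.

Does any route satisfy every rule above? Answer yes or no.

Ignoring the required order, 2 revisit-free routes from d1 to a3 pass through all of d3, c1, and c2; the waypoint orders that occur are d3 → c2 → c1 (2) — never d3 → c1 → c2.

no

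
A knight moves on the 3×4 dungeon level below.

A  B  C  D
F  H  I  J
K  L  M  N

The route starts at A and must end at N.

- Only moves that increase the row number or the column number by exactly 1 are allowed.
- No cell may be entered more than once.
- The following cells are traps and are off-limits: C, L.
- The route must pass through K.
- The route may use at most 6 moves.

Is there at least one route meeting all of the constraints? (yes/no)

Every right/down route from K to N runs into a blocked cell, so that leg cannot be completed.

no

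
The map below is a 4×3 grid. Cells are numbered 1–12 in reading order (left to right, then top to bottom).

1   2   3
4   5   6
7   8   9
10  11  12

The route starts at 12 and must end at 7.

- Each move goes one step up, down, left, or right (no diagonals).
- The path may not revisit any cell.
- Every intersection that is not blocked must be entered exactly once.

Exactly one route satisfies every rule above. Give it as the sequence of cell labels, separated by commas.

12, 9, 6, 3, 2, 1, 4, 5, 8, 11, 10, 7

Need to visit all 12 open cells exactly once, starting at 12 and ending at 7.
Route from 12: 3× up (reaching 3), 2× left (reaching 1), down to 4, right to 5, 2× down (reaching 11), left to 10, up to 7 — 11 moves in all.
Check: all 12 open cells covered.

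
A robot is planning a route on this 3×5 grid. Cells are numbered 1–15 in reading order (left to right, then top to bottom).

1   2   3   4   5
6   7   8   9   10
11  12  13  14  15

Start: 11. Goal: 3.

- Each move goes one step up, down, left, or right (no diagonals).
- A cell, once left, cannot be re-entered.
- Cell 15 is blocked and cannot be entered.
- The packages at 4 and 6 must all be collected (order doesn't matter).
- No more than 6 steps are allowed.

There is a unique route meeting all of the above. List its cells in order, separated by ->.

11 -> 6 -> 7 -> 8 -> 9 -> 4 -> 3

Any route must reach 4 and 6 and still end at 3 within 6 moves, so the order of the required stops is forced.
Route from 11: up 1 to 6, right 3 to 9, up 1 to 4, left 1 to 3 — 6 moves in all.
Check: all required cells visited; 6 ≤ 6 moves.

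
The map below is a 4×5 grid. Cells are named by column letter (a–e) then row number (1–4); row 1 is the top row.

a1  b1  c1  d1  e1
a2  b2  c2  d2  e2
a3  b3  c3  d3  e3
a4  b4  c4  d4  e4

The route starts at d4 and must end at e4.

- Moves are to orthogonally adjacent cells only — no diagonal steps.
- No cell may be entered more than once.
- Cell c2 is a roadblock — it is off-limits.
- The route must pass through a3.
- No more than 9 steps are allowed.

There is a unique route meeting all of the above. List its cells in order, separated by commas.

Any route must reach a3 and still end at e4 within 9 moves, so the order of the required stops is forced.
Route from d4: 3× left (reaching a4), up to a3, 4× right (reaching e3), down to e4 — 9 moves in all.
Check: all required cells visited; 9 ≤ 9 moves.

d4, c4, b4, a4, a3, b3, c3, d3, e3, e4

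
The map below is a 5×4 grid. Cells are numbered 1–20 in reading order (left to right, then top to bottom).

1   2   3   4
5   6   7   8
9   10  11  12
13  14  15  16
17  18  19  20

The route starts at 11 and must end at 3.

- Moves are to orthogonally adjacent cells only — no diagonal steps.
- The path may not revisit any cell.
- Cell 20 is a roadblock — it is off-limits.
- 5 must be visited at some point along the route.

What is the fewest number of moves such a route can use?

6

Any route passes through 5 somewhere between 11 and 3. Summing Manhattan distances along the two legs (11 → 5 → 3) gives a lower bound of 3 + 3 = 6 moves.
A route of 6 moves achieves this: 11 → 7 → 6 → 5 → 1 → 2 → 3.
Since 6 matches the lower bound, it is optimal.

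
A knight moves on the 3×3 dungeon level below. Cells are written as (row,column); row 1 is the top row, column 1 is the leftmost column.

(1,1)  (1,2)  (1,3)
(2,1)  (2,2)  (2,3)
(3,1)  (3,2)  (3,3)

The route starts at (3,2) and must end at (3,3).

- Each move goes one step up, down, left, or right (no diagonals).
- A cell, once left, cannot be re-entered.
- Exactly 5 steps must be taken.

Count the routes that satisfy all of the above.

2

Need simple routes of exactly 5 moves from (3,2) to (3,3) (Manhattan distance 1, so 2 moves are spent on a detour and 2 undoing it).
Enumerating: (3,2) (2,2) (1,2) (1,3) (2,3) (3,3) | (3,2) (3,1) (2,1) (2,2) (2,3) (3,3).
That gives 2 routes.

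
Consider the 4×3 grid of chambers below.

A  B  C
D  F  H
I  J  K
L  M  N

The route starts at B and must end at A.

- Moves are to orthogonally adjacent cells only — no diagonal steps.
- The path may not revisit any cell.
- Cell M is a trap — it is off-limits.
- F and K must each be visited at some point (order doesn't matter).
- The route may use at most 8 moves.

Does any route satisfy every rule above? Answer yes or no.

yes

One route that works: B → F → H → K → J → I → D → A.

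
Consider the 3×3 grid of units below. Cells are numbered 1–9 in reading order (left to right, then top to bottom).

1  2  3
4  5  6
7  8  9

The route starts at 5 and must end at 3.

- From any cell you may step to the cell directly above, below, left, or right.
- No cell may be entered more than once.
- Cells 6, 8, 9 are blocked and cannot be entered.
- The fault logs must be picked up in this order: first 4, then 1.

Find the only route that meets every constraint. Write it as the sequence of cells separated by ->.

The waypoints must appear in the order 4, 1, with no cell reused.
Route from 5: left 1 to 4, up 1 to 1, right 2 to 3 — 4 moves in all.
Check: order respected (4 at step 1, 1 at step 2).

5 -> 4 -> 1 -> 2 -> 3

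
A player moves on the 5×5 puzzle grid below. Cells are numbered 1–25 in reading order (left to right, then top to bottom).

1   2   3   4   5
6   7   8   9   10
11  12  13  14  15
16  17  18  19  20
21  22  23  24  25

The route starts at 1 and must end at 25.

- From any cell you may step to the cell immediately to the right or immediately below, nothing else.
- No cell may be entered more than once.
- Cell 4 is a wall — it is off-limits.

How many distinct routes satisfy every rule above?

A right/down-only route from 1 to 25 makes exactly 4 down-moves and 4 right-moves in some order.
With no other constraints that would be C(8,4) = 70 routes.
Subtract routes through each blocked cell (inclusion–exclusion for overlaps): − through 4: 5 → 65.
That gives 65 routes.

65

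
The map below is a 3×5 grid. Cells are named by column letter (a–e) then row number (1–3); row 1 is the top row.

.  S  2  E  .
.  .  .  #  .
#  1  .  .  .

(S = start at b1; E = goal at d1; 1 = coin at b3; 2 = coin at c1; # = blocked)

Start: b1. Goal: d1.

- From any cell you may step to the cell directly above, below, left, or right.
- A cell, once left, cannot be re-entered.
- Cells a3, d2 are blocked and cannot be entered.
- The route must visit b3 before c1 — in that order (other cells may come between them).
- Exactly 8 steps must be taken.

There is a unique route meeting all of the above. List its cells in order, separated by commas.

b1, a1, a2, b2, b3, c3, c2, c1, d1

The waypoints must appear in the order b3, c1, with no cell reused.
Route from b1: left to a1, down to a2, right to b2, down to b3, right to c3, 2× up (reaching c1), right to d1 — 8 moves in all.
Check: order respected (1 at step 4, 2 at step 7); 8 moves as required.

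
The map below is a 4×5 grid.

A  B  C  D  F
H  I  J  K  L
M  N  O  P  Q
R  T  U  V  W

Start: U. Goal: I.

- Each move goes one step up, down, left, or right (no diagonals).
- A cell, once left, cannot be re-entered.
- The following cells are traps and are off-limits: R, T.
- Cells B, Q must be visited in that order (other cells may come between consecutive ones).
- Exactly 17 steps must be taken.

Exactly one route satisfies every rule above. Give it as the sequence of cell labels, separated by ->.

U -> O -> N -> M -> H -> A -> B -> C -> D -> F -> L -> Q -> W -> V -> P -> K -> J -> I

The waypoints must appear in the order B, Q, with no cell reused.
Route from U: up to O, 2× left (reaching M), 2× up (reaching A), 4× right (reaching F), 3× down (reaching W), left to V, 2× up (reaching K), 2× left (reaching I) — 17 moves in all.
Check: order respected (B at step 6, Q at step 11); 17 moves as required.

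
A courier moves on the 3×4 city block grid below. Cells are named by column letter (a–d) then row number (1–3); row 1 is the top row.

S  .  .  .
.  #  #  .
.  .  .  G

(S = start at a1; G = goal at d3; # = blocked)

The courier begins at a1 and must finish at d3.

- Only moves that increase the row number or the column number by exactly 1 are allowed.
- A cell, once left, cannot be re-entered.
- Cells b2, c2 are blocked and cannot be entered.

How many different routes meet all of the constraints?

2

A right/down-only route from a1 to d3 makes exactly 2 down-moves and 3 right-moves in some order.
With no other constraints that would be C(5,2) = 10 routes.
Subtract routes through each blocked cell (inclusion–exclusion for overlaps): − through b2: 6 − through c2: 6 + through b2&c2: 4 → 2.
That gives 2 routes.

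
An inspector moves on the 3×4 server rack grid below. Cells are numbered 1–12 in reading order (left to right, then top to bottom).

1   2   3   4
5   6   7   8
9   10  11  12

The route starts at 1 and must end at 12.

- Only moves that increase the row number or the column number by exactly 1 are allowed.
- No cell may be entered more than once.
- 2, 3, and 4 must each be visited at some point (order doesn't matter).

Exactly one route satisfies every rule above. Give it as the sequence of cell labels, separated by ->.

1 -> 2 -> 3 -> 4 -> 8 -> 12

Moves only go right or down, so the column and row indices never decrease.
Route from 1: 3× right (reaching 4), 2× down (reaching 12) — 5 moves in all.
Check: all required cells visited.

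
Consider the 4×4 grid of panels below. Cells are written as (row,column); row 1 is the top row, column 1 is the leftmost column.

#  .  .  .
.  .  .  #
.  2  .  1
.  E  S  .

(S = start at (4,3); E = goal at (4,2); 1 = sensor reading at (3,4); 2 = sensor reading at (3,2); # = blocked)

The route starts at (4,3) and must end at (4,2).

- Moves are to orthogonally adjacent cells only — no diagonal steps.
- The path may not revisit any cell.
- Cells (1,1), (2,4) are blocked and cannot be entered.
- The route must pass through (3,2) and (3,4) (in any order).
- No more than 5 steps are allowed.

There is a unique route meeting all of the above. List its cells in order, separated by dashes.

(4,3) - (4,4) - (3,4) - (3,3) - (3,2) - (4,2)

The 5-move cap with required stops at (3,2), (3,4) leaves no slack for detours.
Route from (4,3): right 1 to (4,4), up 1 to (3,4), left 2 to (3,2), down 1 to (4,2) — 5 moves in all.
Check: all required cells visited; 5 ≤ 5 moves.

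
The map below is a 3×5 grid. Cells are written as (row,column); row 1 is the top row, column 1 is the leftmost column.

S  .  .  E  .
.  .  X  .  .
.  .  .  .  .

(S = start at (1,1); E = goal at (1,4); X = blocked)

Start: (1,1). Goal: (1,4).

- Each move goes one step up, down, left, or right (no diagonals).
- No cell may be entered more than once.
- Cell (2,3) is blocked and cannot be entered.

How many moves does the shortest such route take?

The Manhattan distance from (1,1) to (1,4) is |1−1| + |1−4| = 3, so at least 3 moves are needed.
A route of 3 moves achieves this: (1,1) → (1,2) → (1,3) → (1,4).
Since 3 matches the lower bound, it is optimal.

3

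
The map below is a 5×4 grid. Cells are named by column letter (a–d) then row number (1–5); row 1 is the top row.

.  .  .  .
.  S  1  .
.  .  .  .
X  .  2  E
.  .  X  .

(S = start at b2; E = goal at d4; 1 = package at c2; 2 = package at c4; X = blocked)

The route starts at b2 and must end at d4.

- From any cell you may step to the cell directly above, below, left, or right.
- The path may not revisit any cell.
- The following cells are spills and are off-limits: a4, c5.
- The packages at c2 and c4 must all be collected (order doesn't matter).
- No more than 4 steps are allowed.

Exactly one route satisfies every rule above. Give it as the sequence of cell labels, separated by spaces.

b2 c2 c3 c4 d4

Any route must reach c2 and c4 and still end at d4 within 4 moves, so the order of the required stops is forced.
Route from b2: right to c2, 2× down (reaching c4), right to d4 — 4 moves in all.
Check: all required cells visited; 4 ≤ 4 moves.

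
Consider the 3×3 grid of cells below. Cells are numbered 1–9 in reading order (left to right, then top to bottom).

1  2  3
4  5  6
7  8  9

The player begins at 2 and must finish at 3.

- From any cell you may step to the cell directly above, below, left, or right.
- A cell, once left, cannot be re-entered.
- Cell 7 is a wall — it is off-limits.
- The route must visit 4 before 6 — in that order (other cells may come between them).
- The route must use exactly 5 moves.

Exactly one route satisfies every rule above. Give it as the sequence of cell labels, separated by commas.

The waypoints must appear in the order 4, 6, with no cell reused.
Route from 2: left to 1, down to 4, 2× right (reaching 6), up to 3 — 5 moves in all.
Check: order respected (4 at step 2, 6 at step 4); 5 moves as required.

2, 1, 4, 5, 6, 3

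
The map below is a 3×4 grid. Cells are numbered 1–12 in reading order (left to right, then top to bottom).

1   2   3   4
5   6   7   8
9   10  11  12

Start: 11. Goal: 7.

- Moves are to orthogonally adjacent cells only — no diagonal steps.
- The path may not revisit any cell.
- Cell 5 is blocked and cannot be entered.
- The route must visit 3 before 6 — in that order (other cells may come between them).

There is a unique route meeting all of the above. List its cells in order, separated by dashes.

The waypoints must appear in the order 3, 6, with no cell reused.
Route from 11: right 1 to 12, up 2 to 4, left 2 to 2, down 1 to 6, right 1 to 7 — 7 moves in all.
Check: order respected (3 at step 4, 6 at step 6).

11 - 12 - 8 - 4 - 3 - 2 - 6 - 7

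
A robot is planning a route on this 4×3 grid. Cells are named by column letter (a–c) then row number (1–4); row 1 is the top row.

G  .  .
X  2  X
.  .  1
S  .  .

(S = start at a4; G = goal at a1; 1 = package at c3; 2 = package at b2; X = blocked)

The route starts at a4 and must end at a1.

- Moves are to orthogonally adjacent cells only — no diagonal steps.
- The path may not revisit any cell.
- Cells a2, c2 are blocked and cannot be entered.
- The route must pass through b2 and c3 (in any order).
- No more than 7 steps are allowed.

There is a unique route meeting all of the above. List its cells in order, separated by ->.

Any route must reach b2 and c3 and still end at a1 within 7 moves, so the order of the required stops is forced.
Route from a4: 2× right (reaching c4), up to c3, left to b3, 2× up (reaching b1), left to a1 — 7 moves in all.
Check: all required cells visited; 7 ≤ 7 moves.

a4 -> b4 -> c4 -> c3 -> b3 -> b2 -> b1 -> a1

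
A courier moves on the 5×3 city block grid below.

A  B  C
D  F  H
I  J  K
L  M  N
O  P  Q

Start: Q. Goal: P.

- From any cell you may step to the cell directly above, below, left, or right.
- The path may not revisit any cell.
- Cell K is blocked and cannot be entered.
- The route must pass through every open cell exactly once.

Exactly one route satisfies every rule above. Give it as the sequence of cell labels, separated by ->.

Need to visit all 14 open cells exactly once, starting at Q and ending at P.
Route from Q: up to N, left to M, 2× up (reaching F), right to H, up to C, 2× left (reaching A), 4× down (reaching O), right to P — 13 moves in all.
Check: all 14 open cells covered.

Q -> N -> M -> J -> F -> H -> C -> B -> A -> D -> I -> L -> O -> P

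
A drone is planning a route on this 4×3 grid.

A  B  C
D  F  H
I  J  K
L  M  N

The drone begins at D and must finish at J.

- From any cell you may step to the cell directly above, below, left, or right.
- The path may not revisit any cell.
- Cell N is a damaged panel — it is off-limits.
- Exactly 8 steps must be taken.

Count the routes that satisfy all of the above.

0

Need simple routes of exactly 8 moves from D to J (Manhattan distance 2, so 3 moves are spent on a detour and 3 undoing it).
No route satisfies every constraint, so the count is 0.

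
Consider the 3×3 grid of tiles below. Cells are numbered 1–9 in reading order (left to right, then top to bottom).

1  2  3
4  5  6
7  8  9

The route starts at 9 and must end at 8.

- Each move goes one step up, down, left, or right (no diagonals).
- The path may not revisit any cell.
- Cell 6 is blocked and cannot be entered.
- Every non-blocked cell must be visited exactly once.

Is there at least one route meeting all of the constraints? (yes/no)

Cell 3 has only one open neighbour but is neither the start nor the goal, so a Hamiltonian route would have to both enter and leave it through the same neighbour — impossible without revisiting.

no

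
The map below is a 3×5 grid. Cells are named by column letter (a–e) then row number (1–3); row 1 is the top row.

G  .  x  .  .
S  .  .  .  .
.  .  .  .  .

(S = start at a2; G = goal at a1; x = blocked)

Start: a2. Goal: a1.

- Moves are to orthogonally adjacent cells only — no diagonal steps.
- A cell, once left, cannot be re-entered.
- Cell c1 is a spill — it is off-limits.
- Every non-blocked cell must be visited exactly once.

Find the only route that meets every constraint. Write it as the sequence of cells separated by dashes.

a2 - a3 - b3 - c3 - d3 - e3 - e2 - e1 - d1 - d2 - c2 - b2 - b1 - a1

Need to visit all 14 open cells exactly once, starting at a2 and ending at a1.
Cell e3 has only two open neighbours (e2 and d3), so the path must pass straight through it: one of those is the cell it's entered from and the other is where it exits.
Route from a2: down to a3, 4× right (reaching e3), 2× up (reaching e1), left to d1, down to d2, 2× left (reaching b2), up to b1, left to a1 — 13 moves in all.
Check: all 14 open cells covered.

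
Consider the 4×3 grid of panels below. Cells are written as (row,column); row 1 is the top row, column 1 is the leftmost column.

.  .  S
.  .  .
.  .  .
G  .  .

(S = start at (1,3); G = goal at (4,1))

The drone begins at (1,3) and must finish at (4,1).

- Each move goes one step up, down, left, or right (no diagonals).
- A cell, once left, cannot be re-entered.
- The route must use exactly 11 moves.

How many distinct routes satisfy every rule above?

4

Need simple routes of exactly 11 moves from (1,3) to (4,1) (Manhattan distance 5, so 3 moves are spent on a detour and 3 undoing it).
Enumerating: (1,3) (2,3) (3,3) (4,3) (4,2) (3,2) (2,2) (1,2) (1,1) (2,1) (3,1) (4,1) | (1,3) (2,3) (2,2) (1,2) (1,1) (2,1) (3,1) (3,2) (3,3) (4,3) (4,2) (4,1) | (1,3) (1,2) (1,1) (2,1) (3,1) (3,2) (2,2) (2,3) (3,3) (4,3) (4,2) (4,1) | (1,3) (1,2) (1,1) (2,1) (2,2) (2,3) (3,3) (4,3) (4,2) (3,2) (3,1) (4,1).
That gives 4 routes.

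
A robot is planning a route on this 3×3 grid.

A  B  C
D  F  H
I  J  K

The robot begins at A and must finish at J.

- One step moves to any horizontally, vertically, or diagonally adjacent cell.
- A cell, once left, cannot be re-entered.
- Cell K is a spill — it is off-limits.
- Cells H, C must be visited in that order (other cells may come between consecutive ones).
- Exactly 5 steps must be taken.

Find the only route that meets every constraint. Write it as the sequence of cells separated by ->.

The waypoints must appear in the order H, C, with no cell reused.
Route from A: right to B, down-right to H, up to C, down-left to F, down to J — 5 moves in all.
Check: order respected (H at step 2, C at step 3); 5 moves as required.

A -> B -> H -> C -> F -> J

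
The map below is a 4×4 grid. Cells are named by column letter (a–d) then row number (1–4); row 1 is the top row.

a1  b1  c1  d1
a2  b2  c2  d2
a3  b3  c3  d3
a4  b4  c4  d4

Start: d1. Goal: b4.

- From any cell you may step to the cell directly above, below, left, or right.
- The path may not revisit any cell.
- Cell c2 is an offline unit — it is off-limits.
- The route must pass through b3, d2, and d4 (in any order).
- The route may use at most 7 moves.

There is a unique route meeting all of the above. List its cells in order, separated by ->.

The 7-move cap with required stops at b3, d2, d4 leaves no slack for detours.
Route from d1: 3× down (reaching d4), left to c4, up to c3, left to b3, down to b4 — 7 moves in all.
Check: all required cells visited; 7 ≤ 7 moves.

d1 -> d2 -> d3 -> d4 -> c4 -> c3 -> b3 -> b4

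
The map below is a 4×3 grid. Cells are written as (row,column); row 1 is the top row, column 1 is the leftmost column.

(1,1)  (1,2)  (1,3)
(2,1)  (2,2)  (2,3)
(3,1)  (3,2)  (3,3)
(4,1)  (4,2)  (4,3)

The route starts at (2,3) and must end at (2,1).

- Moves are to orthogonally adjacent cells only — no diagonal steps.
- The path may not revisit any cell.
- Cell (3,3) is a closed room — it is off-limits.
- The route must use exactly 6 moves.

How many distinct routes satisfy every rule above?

Need simple routes of exactly 6 moves from (2,3) to (2,1) (Manhattan distance 2, so 2 moves are spent on a detour and 2 undoing it).
Enumerating: (2,3) (1,3) (1,2) (2,2) (3,2) (3,1) (2,1) | (2,3) (2,2) (3,2) (4,2) (4,1) (3,1) (2,1).
That gives 2 routes.

2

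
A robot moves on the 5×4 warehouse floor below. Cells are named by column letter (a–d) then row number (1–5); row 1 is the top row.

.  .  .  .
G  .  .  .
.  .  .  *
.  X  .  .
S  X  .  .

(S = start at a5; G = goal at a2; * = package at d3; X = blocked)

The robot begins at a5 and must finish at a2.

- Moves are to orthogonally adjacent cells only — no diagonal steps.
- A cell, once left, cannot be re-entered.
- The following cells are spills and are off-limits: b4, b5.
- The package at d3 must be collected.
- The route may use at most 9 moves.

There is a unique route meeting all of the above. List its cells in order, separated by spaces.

The budget equals the shortest possible length, so every move has to be on a shortest route through the required cells.
Route from a5: 2× up (reaching a3), 3× right (reaching d3), up to d2, 3× left (reaching a2) — 9 moves in all.
Check: all required cells visited; 9 ≤ 9 moves.

a5 a4 a3 b3 c3 d3 d2 c2 b2 a2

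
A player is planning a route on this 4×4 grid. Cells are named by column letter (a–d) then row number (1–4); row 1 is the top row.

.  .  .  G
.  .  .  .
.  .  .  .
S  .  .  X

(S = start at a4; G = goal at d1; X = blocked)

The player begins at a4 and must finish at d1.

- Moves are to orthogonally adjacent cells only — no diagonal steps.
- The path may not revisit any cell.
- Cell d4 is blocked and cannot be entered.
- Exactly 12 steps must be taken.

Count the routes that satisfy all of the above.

22

Need simple routes of exactly 12 moves from a4 to d1 (Manhattan distance 6, so 3 moves are spent on a detour and 3 undoing it).
Branch systematically from the start, pruning whenever the remaining move budget drops below the Manhattan distance to d1 or differs from it in parity. Grouping the completions by first move — via a3: 10; via b4: 12 — and summing: 10 + 12 = 22.
That gives 22 routes.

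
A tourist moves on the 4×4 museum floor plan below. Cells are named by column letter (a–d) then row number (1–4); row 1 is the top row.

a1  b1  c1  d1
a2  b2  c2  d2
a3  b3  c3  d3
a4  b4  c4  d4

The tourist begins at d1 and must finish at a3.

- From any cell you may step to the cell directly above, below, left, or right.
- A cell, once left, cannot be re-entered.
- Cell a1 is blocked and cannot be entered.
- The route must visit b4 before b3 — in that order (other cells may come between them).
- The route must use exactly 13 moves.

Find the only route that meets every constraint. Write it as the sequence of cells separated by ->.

d1 -> d2 -> d3 -> d4 -> c4 -> b4 -> b3 -> c3 -> c2 -> c1 -> b1 -> b2 -> a2 -> a3

The waypoints must appear in the order b4, b3, with no cell reused.
Route from d1: down 3 to d4, left 2 to b4, up 1 to b3, right 1 to c3, up 2 to c1, left 1 to b1, down 1 to b2, left 1 to a2, down 1 to a3 — 13 moves in all.
Check: order respected (b4 at step 5, b3 at step 6); 13 moves as required.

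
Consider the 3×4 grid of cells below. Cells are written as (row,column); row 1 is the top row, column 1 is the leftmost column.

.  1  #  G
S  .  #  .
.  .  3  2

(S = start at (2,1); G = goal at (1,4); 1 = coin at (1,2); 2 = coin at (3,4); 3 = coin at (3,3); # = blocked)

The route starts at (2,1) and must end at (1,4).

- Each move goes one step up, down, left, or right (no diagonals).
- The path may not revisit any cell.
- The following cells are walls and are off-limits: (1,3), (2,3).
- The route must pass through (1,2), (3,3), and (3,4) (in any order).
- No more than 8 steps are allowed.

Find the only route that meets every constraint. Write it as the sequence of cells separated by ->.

(2,1) -> (1,1) -> (1,2) -> (2,2) -> (3,2) -> (3,3) -> (3,4) -> (2,4) -> (1,4)

The budget equals the shortest possible length, so every move has to be on a shortest route through the required cells.
Route from (2,1): up 1 to (1,1), right 1 to (1,2), down 2 to (3,2), right 2 to (3,4), up 2 to (1,4) — 8 moves in all.
Check: all required cells visited; 8 ≤ 8 moves.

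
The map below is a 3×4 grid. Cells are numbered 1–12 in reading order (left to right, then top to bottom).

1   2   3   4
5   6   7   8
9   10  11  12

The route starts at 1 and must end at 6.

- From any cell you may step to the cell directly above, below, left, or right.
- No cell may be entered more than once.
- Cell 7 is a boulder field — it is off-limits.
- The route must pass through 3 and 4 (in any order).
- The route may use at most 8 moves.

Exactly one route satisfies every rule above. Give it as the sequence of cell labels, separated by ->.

Any route must reach 3 and 4 and still end at 6 within 8 moves, so the order of the required stops is forced.
Route from 1: 3× right (reaching 4), 2× down (reaching 12), 2× left (reaching 10), up to 6 — 8 moves in all.
Check: all required cells visited; 8 ≤ 8 moves.

1 -> 2 -> 3 -> 4 -> 8 -> 12 -> 11 -> 10 -> 6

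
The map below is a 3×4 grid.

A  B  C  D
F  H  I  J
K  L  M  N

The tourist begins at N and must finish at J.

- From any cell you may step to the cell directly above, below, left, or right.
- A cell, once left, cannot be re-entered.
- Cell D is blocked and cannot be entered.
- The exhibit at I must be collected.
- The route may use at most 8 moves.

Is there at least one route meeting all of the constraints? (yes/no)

yes

One route that works: N → M → I → J.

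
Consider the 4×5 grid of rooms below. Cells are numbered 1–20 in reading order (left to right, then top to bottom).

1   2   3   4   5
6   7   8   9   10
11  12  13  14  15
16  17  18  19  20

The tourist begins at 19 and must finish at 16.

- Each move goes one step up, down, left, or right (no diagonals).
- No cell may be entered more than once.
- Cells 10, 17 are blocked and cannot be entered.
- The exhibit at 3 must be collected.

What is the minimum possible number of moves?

Any route passes through 3 somewhere between 19 and 16. Summing Manhattan distances along the two legs (19 → 3 → 16) gives a lower bound of 4 + 5 = 9 moves.
A route of 9 moves achieves this: 19 → 14 → 9 → 4 → 3 → 8 → 13 → 12 → 11 → 16.
Since 9 matches the lower bound, it is optimal.

9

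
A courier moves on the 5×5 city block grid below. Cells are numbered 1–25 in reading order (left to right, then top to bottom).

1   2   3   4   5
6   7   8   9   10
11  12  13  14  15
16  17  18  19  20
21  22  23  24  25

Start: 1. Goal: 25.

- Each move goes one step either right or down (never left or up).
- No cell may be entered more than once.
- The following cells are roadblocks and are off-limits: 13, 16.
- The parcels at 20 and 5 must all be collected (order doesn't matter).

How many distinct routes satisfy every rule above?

1

A right/down-only route from 1 to 25 makes exactly 4 down-moves and 4 right-moves in some order.
With no other constraints that would be C(8,4) = 70 routes.
A monotone route can only reach the required cells in the order 5, 20, so split there and multiply the segment counts (each segment already excludes blocked cells): 1→5: 1; 5→20: 1; 20→25: 1; product = 1.
That gives 1 route.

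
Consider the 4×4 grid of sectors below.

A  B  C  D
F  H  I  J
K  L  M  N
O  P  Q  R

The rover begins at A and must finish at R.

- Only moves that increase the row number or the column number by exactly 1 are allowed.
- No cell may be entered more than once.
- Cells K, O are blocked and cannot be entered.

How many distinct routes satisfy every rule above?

A right/down-only route from A to R makes exactly 3 down-moves and 3 right-moves in some order.
With no other constraints that would be C(6,3) = 20 routes.
Subtract routes through each blocked cell (inclusion–exclusion for overlaps): − through K: 4 − through O: 1 + through K&O: 1 → 16.
That gives 16 routes.

16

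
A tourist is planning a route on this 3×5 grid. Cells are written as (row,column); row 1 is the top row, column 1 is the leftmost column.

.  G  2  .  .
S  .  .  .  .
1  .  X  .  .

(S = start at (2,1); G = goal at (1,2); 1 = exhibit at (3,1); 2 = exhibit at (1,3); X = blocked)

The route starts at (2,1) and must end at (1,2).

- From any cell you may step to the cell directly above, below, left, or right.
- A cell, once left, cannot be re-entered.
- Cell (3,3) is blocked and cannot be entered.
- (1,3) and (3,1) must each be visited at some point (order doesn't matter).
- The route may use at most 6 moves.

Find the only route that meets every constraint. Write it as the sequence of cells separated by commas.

(2,1), (3,1), (3,2), (2,2), (2,3), (1,3), (1,2)

The budget equals the shortest possible length, so every move has to be on a shortest route through the required cells.
Route from (2,1): down 1 to (3,1), right 1 to (3,2), up 1 to (2,2), right 1 to (2,3), up 1 to (1,3), left 1 to (1,2) — 6 moves in all.
Check: all required cells visited; 6 ≤ 6 moves.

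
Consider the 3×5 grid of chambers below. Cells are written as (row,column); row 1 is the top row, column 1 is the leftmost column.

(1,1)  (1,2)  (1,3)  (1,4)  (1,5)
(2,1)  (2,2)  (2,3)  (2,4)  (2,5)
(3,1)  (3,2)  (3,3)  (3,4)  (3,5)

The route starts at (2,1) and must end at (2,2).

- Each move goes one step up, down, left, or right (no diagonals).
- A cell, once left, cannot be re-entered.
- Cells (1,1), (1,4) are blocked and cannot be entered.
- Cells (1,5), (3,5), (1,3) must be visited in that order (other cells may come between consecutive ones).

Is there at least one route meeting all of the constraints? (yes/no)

no

(1,5) must be visited but has only one open neighbour ((2,5)), and it is neither the start nor the goal — the route would have to enter and leave through (2,5), re-entering it.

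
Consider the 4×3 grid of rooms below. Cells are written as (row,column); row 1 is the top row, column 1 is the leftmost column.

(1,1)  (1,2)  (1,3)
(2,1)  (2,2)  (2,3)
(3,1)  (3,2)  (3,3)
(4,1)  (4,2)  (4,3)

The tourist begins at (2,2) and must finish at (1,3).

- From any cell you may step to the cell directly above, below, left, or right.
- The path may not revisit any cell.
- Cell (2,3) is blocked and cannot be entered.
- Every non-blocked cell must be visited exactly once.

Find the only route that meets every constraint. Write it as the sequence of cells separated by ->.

Need to visit all 11 open cells exactly once, starting at (2,2) and ending at (1,3).
Cell (3,3) has only two open neighbours ((4,3) and (3,2)), so the path must pass straight through it: one of those is the cell it's entered from and the other is where it exits.
Route from (2,2): down to (3,2), right to (3,3), down to (4,3), 2× left (reaching (4,1)), 3× up (reaching (1,1)), 2× right (reaching (1,3)) — 10 moves in all.
Check: all 11 open cells covered.

(2,2) -> (3,2) -> (3,3) -> (4,3) -> (4,2) -> (4,1) -> (3,1) -> (2,1) -> (1,1) -> (1,2) -> (1,3)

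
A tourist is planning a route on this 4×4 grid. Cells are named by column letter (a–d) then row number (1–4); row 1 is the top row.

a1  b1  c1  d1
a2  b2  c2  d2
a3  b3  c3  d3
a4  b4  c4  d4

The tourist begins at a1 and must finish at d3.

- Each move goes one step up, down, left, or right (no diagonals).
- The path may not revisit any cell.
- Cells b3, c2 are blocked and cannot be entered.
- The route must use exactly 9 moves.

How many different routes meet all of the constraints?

2

Need simple routes of exactly 9 moves from a1 to d3 (Manhattan distance 5, so 2 moves are spent on a detour and 2 undoing it).
Enumerating: a1 b1 b2 a2 a3 a4 b4 c4 c3 d3 | a1 b1 b2 a2 a3 a4 b4 c4 d4 d3.
That gives 2 routes.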